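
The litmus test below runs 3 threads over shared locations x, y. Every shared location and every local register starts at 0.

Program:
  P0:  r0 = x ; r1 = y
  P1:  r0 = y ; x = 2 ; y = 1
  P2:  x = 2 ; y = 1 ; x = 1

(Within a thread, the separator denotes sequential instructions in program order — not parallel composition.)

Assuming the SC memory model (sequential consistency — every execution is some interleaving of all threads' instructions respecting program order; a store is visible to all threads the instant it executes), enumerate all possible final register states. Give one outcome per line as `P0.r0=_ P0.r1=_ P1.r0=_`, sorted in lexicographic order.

outcome vector order: (P0.r0,P0.r1,P1.r0)
|SC outcomes| = 10

P0.r0=0 P0.r1=0 P1.r0=0
P0.r0=0 P0.r1=0 P1.r0=1
P0.r0=0 P0.r1=1 P1.r0=0
P0.r0=0 P0.r1=1 P1.r0=1
P0.r0=1 P0.r1=1 P1.r0=0
P0.r0=1 P0.r1=1 P1.r0=1
P0.r0=2 P0.r1=0 P1.r0=0
P0.r0=2 P0.r1=0 P1.r0=1
P0.r0=2 P0.r1=1 P1.r0=0
P0.r0=2 P0.r1=1 P1.r0=1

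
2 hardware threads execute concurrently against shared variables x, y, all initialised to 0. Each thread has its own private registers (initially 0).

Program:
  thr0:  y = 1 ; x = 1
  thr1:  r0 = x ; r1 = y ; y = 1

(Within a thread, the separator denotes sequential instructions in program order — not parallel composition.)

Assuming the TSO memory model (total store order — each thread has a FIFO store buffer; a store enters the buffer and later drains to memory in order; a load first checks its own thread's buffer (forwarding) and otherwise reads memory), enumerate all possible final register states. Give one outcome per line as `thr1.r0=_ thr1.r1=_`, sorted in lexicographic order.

outcome vector order: (thr1.r0,thr1.r1)
|TSO outcomes| = 3

thr1.r0=0 thr1.r1=0
thr1.r0=0 thr1.r1=1
thr1.r0=1 thr1.r1=1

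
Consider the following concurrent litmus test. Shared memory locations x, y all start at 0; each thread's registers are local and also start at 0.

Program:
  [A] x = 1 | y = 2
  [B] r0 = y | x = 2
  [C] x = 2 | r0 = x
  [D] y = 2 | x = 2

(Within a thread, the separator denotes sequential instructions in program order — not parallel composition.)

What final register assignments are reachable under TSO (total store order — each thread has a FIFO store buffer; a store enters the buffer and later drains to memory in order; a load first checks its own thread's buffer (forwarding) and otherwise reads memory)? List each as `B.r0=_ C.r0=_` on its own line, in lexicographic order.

outcome vector order: (B.r0,C.r0)
|TSO outcomes| = 4

B.r0=0 C.r0=1
B.r0=0 C.r0=2
B.r0=2 C.r0=1
B.r0=2 C.r0=2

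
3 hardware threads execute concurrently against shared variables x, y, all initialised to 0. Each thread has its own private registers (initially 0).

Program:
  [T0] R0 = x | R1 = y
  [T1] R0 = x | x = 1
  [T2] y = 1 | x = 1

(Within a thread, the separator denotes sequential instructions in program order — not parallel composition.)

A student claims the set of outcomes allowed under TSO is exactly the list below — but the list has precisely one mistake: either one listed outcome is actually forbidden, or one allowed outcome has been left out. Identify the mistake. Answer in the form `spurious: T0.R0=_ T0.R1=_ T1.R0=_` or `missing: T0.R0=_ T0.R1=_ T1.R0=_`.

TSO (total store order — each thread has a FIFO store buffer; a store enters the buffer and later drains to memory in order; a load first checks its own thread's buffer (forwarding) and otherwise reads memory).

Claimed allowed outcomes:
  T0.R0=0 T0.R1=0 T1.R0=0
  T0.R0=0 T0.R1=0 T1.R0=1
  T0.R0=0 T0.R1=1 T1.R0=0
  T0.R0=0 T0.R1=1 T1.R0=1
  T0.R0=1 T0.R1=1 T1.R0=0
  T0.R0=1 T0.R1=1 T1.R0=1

missing: T0.R0=1 T0.R1=0 T1.R0=0

outcome vector order: (T0.R0,T0.R1,T1.R0)
under TSO → <0 0 0>; <0 0 1>; <0 1 0>; <0 1 1>; <1 0 0>; <1 1 0>; <1 1 1>
TSO∖claimed = {<1 0 0>}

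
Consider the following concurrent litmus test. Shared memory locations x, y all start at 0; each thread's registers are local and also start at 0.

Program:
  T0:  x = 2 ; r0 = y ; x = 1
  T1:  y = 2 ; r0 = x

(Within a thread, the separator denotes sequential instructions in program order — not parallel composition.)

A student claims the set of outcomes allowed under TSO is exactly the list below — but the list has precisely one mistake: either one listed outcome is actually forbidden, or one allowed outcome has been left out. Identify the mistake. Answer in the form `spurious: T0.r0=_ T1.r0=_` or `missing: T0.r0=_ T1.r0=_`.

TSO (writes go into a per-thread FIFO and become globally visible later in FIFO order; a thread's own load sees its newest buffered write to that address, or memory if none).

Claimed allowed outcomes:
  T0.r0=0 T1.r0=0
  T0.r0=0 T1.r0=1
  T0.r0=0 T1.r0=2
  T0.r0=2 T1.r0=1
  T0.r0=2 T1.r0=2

outcome vector order: (T0.r0,T1.r0)
under TSO → (0,0); (0,1); (0,2); (2,0); (2,1); (2,2)
TSO∖claimed = {(2,0)}

missing: T0.r0=2 T1.r0=0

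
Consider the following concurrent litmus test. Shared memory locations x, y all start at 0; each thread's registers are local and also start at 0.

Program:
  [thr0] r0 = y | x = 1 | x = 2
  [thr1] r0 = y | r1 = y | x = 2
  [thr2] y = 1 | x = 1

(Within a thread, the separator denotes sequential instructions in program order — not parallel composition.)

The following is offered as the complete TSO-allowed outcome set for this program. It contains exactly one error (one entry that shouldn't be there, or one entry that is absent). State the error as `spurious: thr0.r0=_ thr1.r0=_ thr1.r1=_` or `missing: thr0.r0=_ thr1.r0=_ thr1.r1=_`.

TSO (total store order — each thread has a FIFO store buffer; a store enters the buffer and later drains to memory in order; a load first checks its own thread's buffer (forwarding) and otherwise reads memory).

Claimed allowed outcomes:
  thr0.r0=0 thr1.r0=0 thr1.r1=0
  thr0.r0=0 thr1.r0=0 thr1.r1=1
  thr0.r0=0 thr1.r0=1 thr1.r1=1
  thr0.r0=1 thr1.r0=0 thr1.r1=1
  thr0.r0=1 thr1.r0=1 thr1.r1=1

missing: thr0.r0=1 thr1.r0=0 thr1.r1=0

outcome vector order: (thr0.r0,thr1.r0,thr1.r1)
under TSO → 000 001 011 100 101 111
TSO∖claimed = {100}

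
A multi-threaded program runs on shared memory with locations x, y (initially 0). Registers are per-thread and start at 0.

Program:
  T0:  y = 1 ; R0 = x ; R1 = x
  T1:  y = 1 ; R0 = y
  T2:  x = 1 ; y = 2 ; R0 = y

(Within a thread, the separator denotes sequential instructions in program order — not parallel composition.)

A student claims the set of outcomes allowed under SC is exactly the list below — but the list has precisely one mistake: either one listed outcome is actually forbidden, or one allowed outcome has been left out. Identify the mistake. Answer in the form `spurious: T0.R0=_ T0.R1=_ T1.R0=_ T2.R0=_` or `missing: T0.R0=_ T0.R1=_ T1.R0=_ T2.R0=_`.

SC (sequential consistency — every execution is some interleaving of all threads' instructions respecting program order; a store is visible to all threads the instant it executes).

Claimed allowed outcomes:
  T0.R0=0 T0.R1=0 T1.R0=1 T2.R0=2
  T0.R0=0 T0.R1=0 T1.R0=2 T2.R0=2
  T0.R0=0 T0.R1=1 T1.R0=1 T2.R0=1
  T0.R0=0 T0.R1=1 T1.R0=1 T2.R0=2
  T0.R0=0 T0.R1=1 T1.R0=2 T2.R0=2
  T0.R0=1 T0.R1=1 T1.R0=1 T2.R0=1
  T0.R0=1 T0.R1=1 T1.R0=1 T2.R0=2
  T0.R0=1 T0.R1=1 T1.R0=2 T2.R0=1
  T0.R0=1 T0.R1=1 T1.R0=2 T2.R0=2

outcome vector order: (T0.R0,T0.R1,T1.R0,T2.R0)
under SC → 0011 0012 0022 0111 0112 0122 1111 1112 1121 1122
SC∖claimed = {0011}

missing: T0.R0=0 T0.R1=0 T1.R0=1 T2.R0=1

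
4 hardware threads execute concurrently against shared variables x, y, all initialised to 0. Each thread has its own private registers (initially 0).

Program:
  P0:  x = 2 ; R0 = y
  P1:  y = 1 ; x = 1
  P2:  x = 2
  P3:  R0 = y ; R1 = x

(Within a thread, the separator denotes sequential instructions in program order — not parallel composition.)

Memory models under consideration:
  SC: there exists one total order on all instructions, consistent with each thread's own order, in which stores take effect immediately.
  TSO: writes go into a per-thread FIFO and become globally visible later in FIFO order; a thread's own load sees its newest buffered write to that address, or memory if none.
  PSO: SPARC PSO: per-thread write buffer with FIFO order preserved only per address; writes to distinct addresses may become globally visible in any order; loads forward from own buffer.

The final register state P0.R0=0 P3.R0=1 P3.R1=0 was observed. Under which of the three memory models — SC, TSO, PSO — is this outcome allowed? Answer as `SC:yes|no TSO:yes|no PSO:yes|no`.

SC:no TSO:yes PSO:yes

outcome vector order: (P0.R0,P3.R0,P3.R1)
under SC → 0/0/0 0/0/1 0/0/2 0/1/1 0/1/2 1/0/0 1/0/1 1/0/2 1/1/0 1/1/1 1/1/2
under TSO → 0/0/0 0/0/1 0/0/2 0/1/0 0/1/1 0/1/2 1/0/0 1/0/1 1/0/2 1/1/0 1/1/1 1/1/2
under PSO → 0/0/0 0/0/1 0/0/2 0/1/0 0/1/1 0/1/2 1/0/0 1/0/1 1/0/2 1/1/0 1/1/1 1/1/2
target 0/1/0 ∈ {TSO,PSO}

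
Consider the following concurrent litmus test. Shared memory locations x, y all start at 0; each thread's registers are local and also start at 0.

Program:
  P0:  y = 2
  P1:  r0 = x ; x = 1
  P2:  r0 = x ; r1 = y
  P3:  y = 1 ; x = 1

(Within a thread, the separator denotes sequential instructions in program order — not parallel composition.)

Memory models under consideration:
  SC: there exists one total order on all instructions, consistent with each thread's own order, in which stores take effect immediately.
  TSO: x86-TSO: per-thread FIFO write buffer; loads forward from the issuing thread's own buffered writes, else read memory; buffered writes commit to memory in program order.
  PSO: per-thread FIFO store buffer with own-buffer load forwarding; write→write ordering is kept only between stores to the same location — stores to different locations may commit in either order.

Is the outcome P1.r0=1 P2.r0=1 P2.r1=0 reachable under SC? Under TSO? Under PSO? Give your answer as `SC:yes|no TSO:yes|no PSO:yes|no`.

outcome vector order: (P1.r0,P2.r0,P2.r1)
SC (11): <0 0 0>, <0 0 1>, <0 0 2>, <0 1 0>, <0 1 1>, <0 1 2>, <1 0 0>, <1 0 1>, <1 0 2>, <1 1 1>, <1 1 2>
TSO (11): <0 0 0>, <0 0 1>, <0 0 2>, <0 1 0>, <0 1 1>, <0 1 2>, <1 0 0>, <1 0 1>, <1 0 2>, <1 1 1>, <1 1 2>
PSO (12): <0 0 0>, <0 0 1>, <0 0 2>, <0 1 0>, <0 1 1>, <0 1 2>, <1 0 0>, <1 0 1>, <1 0 2>, <1 1 0>, <1 1 1>, <1 1 2>
target <1 1 0> ∈ {PSO}

SC:no TSO:no PSO:yes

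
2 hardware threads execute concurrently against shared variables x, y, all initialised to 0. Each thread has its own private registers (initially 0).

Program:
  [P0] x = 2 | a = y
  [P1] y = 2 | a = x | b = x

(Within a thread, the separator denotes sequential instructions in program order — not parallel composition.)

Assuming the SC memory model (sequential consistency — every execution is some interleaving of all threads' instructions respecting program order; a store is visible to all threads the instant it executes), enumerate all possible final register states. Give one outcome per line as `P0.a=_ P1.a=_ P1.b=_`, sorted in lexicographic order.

outcome vector order: (P0.a,P1.a,P1.b)
|SC outcomes| = 4

P0.a=0 P1.a=2 P1.b=2
P0.a=2 P1.a=0 P1.b=0
P0.a=2 P1.a=0 P1.b=2
P0.a=2 P1.a=2 P1.b=2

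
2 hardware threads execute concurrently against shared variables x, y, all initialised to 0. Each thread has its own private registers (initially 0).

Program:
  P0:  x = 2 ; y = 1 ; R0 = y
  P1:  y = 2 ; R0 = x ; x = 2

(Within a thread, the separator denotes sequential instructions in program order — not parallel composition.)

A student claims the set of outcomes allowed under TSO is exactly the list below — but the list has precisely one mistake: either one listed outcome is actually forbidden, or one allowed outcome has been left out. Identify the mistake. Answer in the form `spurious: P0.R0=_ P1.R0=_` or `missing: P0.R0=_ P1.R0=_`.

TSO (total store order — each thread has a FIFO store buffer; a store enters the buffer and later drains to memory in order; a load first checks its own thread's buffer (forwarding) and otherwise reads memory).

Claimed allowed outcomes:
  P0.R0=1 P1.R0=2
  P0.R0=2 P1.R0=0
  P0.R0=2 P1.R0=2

missing: P0.R0=1 P1.R0=0

outcome vector order: (P0.R0,P1.R0)
under TSO → 1/0 1/2 2/0 2/2
TSO∖claimed = {1/0}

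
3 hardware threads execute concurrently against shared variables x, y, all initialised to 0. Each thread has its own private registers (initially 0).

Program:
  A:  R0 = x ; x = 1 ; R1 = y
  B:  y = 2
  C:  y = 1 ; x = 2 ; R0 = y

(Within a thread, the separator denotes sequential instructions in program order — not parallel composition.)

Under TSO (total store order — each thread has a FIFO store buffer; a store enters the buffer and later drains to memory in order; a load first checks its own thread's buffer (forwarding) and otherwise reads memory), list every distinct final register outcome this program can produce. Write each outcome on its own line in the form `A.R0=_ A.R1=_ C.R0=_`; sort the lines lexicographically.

A.R0=0 A.R1=0 C.R0=1
A.R0=0 A.R1=0 C.R0=2
A.R0=0 A.R1=1 C.R0=1
A.R0=0 A.R1=1 C.R0=2
A.R0=0 A.R1=2 C.R0=1
A.R0=0 A.R1=2 C.R0=2
A.R0=2 A.R1=1 C.R0=1
A.R0=2 A.R1=1 C.R0=2
A.R0=2 A.R1=2 C.R0=1
A.R0=2 A.R1=2 C.R0=2

outcome vector order: (A.R0,A.R1,C.R0)
|TSO outcomes| = 10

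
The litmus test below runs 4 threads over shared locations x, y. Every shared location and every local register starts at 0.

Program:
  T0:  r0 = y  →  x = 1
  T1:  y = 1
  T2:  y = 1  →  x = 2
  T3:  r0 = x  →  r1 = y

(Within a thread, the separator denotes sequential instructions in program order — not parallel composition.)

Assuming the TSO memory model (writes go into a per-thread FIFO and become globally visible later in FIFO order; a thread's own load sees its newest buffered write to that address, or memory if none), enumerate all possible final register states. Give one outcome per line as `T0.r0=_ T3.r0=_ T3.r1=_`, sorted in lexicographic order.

T0.r0=0 T3.r0=0 T3.r1=0
T0.r0=0 T3.r0=0 T3.r1=1
T0.r0=0 T3.r0=1 T3.r1=0
T0.r0=0 T3.r0=1 T3.r1=1
T0.r0=0 T3.r0=2 T3.r1=1
T0.r0=1 T3.r0=0 T3.r1=0
T0.r0=1 T3.r0=0 T3.r1=1
T0.r0=1 T3.r0=1 T3.r1=1
T0.r0=1 T3.r0=2 T3.r1=1

outcome vector order: (T0.r0,T3.r0,T3.r1)
|TSO outcomes| = 9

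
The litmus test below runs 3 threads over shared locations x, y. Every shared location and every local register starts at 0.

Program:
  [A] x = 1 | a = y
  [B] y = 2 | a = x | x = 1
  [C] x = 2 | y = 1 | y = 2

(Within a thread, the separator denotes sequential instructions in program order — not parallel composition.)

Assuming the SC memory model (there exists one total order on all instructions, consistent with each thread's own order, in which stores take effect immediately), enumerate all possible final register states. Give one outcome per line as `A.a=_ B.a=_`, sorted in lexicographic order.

outcome vector order: (A.a,B.a)
|SC outcomes| = 8

A.a=0 B.a=1
A.a=0 B.a=2
A.a=1 B.a=0
A.a=1 B.a=1
A.a=1 B.a=2
A.a=2 B.a=0
A.a=2 B.a=1
A.a=2 B.a=2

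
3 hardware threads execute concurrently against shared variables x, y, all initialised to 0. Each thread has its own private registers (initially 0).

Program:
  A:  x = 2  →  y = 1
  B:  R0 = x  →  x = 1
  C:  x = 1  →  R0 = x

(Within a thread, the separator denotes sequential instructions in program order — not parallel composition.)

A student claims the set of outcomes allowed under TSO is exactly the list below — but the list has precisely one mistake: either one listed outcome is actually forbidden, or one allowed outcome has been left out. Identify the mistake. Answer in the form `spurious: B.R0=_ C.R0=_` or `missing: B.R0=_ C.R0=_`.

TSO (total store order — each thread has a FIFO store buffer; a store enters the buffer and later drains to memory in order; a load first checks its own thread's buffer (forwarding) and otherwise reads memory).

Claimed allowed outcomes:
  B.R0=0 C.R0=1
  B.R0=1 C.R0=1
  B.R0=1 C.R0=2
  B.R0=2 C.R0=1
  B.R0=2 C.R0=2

outcome vector order: (B.R0,C.R0)
TSO (6): 01 02 11 12 21 22
TSO∖claimed = {02}

missing: B.R0=0 C.R0=2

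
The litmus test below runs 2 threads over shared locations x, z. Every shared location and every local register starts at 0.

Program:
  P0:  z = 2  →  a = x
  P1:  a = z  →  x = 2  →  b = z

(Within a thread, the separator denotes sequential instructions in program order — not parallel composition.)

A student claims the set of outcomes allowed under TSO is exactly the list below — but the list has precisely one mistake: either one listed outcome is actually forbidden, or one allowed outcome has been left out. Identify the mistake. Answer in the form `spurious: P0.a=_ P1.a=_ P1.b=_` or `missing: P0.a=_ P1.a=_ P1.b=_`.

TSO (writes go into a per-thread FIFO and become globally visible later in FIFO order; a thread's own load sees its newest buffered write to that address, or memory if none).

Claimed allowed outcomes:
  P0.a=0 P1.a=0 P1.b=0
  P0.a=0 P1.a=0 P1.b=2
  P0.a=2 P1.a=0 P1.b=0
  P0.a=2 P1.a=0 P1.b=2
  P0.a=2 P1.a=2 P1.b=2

outcome vector order: (P0.a,P1.a,P1.b)
TSO: 6 outcomes — {000; 002; 022; 200; 202; 222}
TSO∖claimed = {022}

missing: P0.a=0 P1.a=2 P1.b=2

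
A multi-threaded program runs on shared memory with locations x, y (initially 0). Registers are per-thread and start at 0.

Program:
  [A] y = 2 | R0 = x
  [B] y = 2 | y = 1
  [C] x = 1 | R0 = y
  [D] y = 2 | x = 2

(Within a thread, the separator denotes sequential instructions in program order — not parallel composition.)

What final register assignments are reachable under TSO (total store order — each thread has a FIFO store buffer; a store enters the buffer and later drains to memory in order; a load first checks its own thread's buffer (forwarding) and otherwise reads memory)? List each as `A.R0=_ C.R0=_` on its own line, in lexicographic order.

outcome vector order: (A.R0,C.R0)
|TSO outcomes| = 9

A.R0=0 C.R0=0
A.R0=0 C.R0=1
A.R0=0 C.R0=2
A.R0=1 C.R0=0
A.R0=1 C.R0=1
A.R0=1 C.R0=2
A.R0=2 C.R0=0
A.R0=2 C.R0=1
A.R0=2 C.R0=2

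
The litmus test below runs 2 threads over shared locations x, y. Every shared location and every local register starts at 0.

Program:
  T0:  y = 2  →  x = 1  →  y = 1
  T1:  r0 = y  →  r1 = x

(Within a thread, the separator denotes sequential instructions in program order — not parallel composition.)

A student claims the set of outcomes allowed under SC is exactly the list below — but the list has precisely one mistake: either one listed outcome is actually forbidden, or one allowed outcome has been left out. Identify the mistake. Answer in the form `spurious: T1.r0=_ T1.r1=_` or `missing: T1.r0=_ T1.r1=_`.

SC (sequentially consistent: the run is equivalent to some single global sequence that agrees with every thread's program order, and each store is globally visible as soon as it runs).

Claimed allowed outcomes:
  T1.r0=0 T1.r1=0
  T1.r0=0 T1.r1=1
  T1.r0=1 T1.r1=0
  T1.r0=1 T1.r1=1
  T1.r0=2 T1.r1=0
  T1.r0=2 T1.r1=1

spurious: T1.r0=1 T1.r1=0

outcome vector order: (T1.r0,T1.r1)
under SC → 00, 01, 11, 20, 21
claimed∖SC = {10}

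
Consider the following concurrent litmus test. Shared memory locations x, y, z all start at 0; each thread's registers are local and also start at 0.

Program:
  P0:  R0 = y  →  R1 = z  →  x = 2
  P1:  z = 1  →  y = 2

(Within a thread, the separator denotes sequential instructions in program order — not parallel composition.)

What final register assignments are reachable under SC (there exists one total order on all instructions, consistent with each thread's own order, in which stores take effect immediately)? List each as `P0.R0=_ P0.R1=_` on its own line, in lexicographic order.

P0.R0=0 P0.R1=0
P0.R0=0 P0.R1=1
P0.R0=2 P0.R1=1

outcome vector order: (P0.R0,P0.R1)
|SC outcomes| = 3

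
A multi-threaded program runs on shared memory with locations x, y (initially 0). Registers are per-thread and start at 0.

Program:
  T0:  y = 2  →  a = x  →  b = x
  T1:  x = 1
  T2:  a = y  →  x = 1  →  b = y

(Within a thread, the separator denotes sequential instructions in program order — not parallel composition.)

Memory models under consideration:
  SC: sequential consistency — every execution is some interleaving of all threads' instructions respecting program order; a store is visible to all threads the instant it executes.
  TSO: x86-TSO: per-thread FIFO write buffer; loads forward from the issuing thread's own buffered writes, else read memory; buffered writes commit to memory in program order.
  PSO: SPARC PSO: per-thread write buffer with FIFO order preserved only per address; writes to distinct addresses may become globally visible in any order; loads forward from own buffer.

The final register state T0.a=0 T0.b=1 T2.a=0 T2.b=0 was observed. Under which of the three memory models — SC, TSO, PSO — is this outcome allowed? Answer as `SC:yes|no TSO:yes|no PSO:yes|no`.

SC:no TSO:yes PSO:yes

outcome vector order: (T0.a,T0.b,T2.a,T2.b)
SC (7): 0002, 0022, 0102, 0122, 1100, 1102, 1122
TSO (9): 0000, 0002, 0022, 0100, 0102, 0122, 1100, 1102, 1122
PSO (9): 0000, 0002, 0022, 0100, 0102, 0122, 1100, 1102, 1122
target 0100 ∈ {TSO,PSO}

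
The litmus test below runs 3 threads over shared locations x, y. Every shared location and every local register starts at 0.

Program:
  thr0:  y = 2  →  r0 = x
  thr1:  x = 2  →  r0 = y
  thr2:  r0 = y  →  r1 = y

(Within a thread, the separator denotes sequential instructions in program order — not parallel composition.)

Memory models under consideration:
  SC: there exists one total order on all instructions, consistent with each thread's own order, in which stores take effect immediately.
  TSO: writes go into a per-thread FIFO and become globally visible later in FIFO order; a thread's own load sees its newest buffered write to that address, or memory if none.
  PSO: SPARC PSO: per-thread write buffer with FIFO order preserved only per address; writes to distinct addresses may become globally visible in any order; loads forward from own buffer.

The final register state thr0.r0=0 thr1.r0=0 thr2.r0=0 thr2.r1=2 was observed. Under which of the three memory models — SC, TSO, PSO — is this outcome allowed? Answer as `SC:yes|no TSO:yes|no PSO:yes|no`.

SC:no TSO:yes PSO:yes

outcome vector order: (thr0.r0,thr1.r0,thr2.r0,thr2.r1)
SC: 9 outcomes — {0200 0202 0222 2000 2002 2022 2200 2202 2222}
TSO: 12 outcomes — {0000 0002 0022 0200 0202 0222 2000 2002 2022 2200 2202 2222}
PSO: 12 outcomes — {0000 0002 0022 0200 0202 0222 2000 2002 2022 2200 2202 2222}
target 0002 ∈ {TSO,PSO}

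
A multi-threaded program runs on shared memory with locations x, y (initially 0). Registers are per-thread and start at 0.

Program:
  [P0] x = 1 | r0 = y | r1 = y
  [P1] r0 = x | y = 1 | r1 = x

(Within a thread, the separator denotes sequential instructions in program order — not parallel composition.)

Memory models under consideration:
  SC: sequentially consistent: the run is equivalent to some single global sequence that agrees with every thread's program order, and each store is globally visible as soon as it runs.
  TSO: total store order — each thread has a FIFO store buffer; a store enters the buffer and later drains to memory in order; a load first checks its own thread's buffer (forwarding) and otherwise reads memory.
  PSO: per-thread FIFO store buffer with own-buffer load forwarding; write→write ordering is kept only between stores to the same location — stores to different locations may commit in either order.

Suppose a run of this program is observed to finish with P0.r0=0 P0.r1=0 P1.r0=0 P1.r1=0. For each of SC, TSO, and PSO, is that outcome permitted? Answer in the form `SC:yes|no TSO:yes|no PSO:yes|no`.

outcome vector order: (P0.r0,P0.r1,P1.r0,P1.r1)
SC (7): 0/0/0/1; 0/0/1/1; 0/1/0/1; 0/1/1/1; 1/1/0/0; 1/1/0/1; 1/1/1/1
TSO (9): 0/0/0/0; 0/0/0/1; 0/0/1/1; 0/1/0/0; 0/1/0/1; 0/1/1/1; 1/1/0/0; 1/1/0/1; 1/1/1/1
PSO (9): 0/0/0/0; 0/0/0/1; 0/0/1/1; 0/1/0/0; 0/1/0/1; 0/1/1/1; 1/1/0/0; 1/1/0/1; 1/1/1/1
target 0/0/0/0 ∈ {TSO,PSO}

SC:no TSO:yes PSO:yes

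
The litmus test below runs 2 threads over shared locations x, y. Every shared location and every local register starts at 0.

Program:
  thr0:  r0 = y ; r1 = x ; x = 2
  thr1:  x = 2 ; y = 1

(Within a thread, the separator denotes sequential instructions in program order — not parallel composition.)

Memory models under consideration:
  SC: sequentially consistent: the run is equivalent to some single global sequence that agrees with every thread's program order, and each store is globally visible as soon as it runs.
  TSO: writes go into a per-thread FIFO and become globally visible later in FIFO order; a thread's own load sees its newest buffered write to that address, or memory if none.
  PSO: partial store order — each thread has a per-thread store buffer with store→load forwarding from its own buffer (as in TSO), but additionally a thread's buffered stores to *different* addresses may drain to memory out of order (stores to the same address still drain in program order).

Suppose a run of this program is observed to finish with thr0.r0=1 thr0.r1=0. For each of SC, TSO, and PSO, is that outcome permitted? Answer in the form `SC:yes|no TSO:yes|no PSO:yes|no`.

SC:no TSO:no PSO:yes

outcome vector order: (thr0.r0,thr0.r1)
SC: 3 outcomes — {<0 0> <0 2> <1 2>}
TSO: 3 outcomes — {<0 0> <0 2> <1 2>}
PSO: 4 outcomes — {<0 0> <0 2> <1 0> <1 2>}
target <1 0> ∈ {PSO}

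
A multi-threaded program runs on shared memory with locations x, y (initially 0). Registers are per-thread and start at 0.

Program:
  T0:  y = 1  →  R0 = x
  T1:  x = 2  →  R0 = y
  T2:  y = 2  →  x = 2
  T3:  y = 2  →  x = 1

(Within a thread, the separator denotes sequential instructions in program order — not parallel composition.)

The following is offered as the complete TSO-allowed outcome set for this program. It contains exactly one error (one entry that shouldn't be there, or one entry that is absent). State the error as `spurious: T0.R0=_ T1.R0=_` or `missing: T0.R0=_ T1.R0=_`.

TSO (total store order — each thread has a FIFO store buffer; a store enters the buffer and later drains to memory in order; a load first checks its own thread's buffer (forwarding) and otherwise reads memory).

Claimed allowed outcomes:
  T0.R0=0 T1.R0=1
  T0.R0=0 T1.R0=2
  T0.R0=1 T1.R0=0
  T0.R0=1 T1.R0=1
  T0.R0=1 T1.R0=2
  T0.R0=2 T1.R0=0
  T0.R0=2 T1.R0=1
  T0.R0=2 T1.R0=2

missing: T0.R0=0 T1.R0=0

outcome vector order: (T0.R0,T1.R0)
[TSO] allowed = {(0,0) (0,1) (0,2) (1,0) (1,1) (1,2) (2,0) (2,1) (2,2)}
TSO∖claimed = {(0,0)}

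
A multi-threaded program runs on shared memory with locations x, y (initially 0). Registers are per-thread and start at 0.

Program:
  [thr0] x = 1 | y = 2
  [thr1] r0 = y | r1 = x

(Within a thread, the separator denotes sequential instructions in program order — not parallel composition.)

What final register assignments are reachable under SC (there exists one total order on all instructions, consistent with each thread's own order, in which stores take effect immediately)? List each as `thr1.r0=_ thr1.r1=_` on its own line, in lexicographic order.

outcome vector order: (thr1.r0,thr1.r1)
|SC outcomes| = 3

thr1.r0=0 thr1.r1=0
thr1.r0=0 thr1.r1=1
thr1.r0=2 thr1.r1=1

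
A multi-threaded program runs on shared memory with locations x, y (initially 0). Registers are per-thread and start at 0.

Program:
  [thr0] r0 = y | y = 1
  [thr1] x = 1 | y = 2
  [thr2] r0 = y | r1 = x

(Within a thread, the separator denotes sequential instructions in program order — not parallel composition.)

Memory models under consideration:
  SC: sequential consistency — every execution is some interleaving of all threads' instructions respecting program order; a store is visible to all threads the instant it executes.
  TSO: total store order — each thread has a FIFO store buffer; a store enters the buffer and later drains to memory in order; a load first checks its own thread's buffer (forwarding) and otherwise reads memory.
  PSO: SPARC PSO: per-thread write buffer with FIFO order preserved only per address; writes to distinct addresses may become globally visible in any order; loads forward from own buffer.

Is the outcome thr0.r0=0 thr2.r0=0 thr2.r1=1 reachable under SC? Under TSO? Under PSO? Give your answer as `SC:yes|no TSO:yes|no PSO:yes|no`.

SC:yes TSO:yes PSO:yes

outcome vector order: (thr0.r0,thr2.r0,thr2.r1)
SC: 9 outcomes — {000, 001, 010, 011, 021, 200, 201, 211, 221}
TSO: 9 outcomes — {000, 001, 010, 011, 021, 200, 201, 211, 221}
PSO: 12 outcomes — {000, 001, 010, 011, 020, 021, 200, 201, 210, 211, 220, 221}
target 001 ∈ {SC,TSO,PSO}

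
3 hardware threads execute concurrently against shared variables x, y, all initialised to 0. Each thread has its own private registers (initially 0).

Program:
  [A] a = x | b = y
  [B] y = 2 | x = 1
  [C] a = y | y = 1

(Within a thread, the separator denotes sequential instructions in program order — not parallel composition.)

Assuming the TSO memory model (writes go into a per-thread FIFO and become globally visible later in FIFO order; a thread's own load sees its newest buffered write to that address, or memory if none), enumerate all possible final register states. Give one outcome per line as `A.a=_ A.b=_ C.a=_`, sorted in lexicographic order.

A.a=0 A.b=0 C.a=0
A.a=0 A.b=0 C.a=2
A.a=0 A.b=1 C.a=0
A.a=0 A.b=1 C.a=2
A.a=0 A.b=2 C.a=0
A.a=0 A.b=2 C.a=2
A.a=1 A.b=1 C.a=0
A.a=1 A.b=1 C.a=2
A.a=1 A.b=2 C.a=0
A.a=1 A.b=2 C.a=2

outcome vector order: (A.a,A.b,C.a)
|TSO outcomes| = 10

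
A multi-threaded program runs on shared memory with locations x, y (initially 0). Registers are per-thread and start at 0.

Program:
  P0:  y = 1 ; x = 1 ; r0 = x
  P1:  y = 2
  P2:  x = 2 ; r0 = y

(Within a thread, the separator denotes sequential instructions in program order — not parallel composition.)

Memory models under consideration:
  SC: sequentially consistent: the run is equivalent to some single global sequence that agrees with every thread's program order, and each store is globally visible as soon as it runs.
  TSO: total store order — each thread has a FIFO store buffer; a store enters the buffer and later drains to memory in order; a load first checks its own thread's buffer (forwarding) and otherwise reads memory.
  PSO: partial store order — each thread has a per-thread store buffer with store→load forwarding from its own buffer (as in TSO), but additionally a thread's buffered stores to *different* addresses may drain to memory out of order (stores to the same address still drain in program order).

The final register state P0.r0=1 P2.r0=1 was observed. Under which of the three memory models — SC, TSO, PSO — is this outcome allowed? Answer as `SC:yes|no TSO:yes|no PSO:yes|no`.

SC:yes TSO:yes PSO:yes

outcome vector order: (P0.r0,P2.r0)
[SC] allowed = {1/0, 1/1, 1/2, 2/1, 2/2}
[TSO] allowed = {1/0, 1/1, 1/2, 2/0, 2/1, 2/2}
[PSO] allowed = {1/0, 1/1, 1/2, 2/0, 2/1, 2/2}
target 1/1 ∈ {SC,TSO,PSO}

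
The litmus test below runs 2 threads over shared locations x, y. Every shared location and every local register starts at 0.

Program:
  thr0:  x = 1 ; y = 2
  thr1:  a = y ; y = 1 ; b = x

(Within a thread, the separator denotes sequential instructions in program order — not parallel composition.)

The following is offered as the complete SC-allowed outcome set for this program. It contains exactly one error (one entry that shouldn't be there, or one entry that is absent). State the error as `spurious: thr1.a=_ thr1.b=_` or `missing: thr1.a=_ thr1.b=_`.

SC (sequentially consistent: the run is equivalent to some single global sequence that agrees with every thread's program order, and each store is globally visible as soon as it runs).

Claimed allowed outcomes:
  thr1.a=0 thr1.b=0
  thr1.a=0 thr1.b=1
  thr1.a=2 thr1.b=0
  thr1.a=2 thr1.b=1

spurious: thr1.a=2 thr1.b=0

outcome vector order: (thr1.a,thr1.b)
SC (3): <0 0> <0 1> <2 1>
claimed∖SC = {<2 0>}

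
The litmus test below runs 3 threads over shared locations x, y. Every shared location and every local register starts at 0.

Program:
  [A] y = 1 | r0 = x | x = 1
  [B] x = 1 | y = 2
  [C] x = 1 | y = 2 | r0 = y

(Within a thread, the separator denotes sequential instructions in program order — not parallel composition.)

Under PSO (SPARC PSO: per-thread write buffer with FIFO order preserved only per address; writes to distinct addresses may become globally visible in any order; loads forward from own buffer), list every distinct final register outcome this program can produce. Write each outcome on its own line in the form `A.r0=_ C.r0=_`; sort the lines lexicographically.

A.r0=0 C.r0=1
A.r0=0 C.r0=2
A.r0=1 C.r0=1
A.r0=1 C.r0=2

outcome vector order: (A.r0,C.r0)
|PSO outcomes| = 4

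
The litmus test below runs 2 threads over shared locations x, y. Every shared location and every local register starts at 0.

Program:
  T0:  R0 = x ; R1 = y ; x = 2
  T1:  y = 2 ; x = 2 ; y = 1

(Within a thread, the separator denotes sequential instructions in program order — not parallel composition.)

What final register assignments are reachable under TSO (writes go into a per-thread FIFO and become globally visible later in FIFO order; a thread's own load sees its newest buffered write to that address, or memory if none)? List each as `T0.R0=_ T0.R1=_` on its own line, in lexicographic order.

outcome vector order: (T0.R0,T0.R1)
|TSO outcomes| = 5

T0.R0=0 T0.R1=0
T0.R0=0 T0.R1=1
T0.R0=0 T0.R1=2
T0.R0=2 T0.R1=1
T0.R0=2 T0.R1=2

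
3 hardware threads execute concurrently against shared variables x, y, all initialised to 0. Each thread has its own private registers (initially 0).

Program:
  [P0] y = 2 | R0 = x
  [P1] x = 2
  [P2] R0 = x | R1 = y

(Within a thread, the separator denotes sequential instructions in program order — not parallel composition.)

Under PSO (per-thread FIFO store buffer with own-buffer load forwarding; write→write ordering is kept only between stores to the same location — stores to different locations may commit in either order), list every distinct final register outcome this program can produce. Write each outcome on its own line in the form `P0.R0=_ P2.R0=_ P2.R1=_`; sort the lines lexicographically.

outcome vector order: (P0.R0,P2.R0,P2.R1)
|PSO outcomes| = 8

P0.R0=0 P2.R0=0 P2.R1=0
P0.R0=0 P2.R0=0 P2.R1=2
P0.R0=0 P2.R0=2 P2.R1=0
P0.R0=0 P2.R0=2 P2.R1=2
P0.R0=2 P2.R0=0 P2.R1=0
P0.R0=2 P2.R0=0 P2.R1=2
P0.R0=2 P2.R0=2 P2.R1=0
P0.R0=2 P2.R0=2 P2.R1=2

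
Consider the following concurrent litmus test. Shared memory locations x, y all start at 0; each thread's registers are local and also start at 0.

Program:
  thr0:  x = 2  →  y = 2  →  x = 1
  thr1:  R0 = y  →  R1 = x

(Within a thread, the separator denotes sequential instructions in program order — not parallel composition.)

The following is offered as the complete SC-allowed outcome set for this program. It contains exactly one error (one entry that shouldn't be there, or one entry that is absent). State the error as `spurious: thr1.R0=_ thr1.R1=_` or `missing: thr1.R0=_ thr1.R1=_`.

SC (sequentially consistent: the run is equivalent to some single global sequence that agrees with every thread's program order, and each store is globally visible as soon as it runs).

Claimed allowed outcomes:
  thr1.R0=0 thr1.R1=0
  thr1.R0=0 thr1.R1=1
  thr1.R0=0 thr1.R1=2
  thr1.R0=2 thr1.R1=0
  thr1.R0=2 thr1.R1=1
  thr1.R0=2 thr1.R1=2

spurious: thr1.R0=2 thr1.R1=0

outcome vector order: (thr1.R0,thr1.R1)
SC (5): <0 0> <0 1> <0 2> <2 1> <2 2>
claimed∖SC = {<2 0>}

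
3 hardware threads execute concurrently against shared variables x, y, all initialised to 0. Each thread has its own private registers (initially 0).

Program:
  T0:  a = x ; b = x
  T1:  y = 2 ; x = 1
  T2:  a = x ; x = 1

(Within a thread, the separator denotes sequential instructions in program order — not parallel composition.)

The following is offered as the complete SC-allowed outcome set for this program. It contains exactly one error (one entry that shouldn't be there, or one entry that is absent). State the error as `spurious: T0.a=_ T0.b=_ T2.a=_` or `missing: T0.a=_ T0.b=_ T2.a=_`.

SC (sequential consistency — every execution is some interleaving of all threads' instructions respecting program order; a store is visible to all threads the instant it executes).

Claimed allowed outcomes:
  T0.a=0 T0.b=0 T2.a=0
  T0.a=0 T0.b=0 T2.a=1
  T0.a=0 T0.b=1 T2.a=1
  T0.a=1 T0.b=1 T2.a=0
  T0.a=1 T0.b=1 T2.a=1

outcome vector order: (T0.a,T0.b,T2.a)
SC: 6 outcomes — {<0 0 0>; <0 0 1>; <0 1 0>; <0 1 1>; <1 1 0>; <1 1 1>}
SC∖claimed = {<0 1 0>}

missing: T0.a=0 T0.b=1 T2.a=0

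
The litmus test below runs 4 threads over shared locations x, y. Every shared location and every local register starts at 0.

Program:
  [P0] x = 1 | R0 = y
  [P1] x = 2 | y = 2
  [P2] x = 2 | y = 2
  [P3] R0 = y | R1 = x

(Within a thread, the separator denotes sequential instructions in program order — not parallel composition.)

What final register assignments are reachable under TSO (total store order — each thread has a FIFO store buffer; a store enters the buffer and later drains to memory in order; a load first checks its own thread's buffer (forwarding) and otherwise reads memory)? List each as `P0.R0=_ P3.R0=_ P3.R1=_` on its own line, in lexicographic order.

P0.R0=0 P3.R0=0 P3.R1=0
P0.R0=0 P3.R0=0 P3.R1=1
P0.R0=0 P3.R0=0 P3.R1=2
P0.R0=0 P3.R0=2 P3.R1=1
P0.R0=0 P3.R0=2 P3.R1=2
P0.R0=2 P3.R0=0 P3.R1=0
P0.R0=2 P3.R0=0 P3.R1=1
P0.R0=2 P3.R0=0 P3.R1=2
P0.R0=2 P3.R0=2 P3.R1=1
P0.R0=2 P3.R0=2 P3.R1=2

outcome vector order: (P0.R0,P3.R0,P3.R1)
|TSO outcomes| = 10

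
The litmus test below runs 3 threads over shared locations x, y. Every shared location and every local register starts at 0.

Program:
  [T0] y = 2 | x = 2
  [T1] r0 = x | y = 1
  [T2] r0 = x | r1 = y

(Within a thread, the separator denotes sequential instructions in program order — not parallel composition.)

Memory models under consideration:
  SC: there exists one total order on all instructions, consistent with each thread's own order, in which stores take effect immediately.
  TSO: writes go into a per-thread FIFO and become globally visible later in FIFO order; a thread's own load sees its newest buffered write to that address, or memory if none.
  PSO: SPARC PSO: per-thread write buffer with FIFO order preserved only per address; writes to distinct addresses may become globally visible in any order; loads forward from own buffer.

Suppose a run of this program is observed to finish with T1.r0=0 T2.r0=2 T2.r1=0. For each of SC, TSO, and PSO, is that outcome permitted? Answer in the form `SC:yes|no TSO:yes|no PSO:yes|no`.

SC:no TSO:no PSO:yes

outcome vector order: (T1.r0,T2.r0,T2.r1)
[SC] allowed = {000; 001; 002; 021; 022; 200; 201; 202; 221; 222}
[TSO] allowed = {000; 001; 002; 021; 022; 200; 201; 202; 221; 222}
[PSO] allowed = {000; 001; 002; 020; 021; 022; 200; 201; 202; 220; 221; 222}
target 020 ∈ {PSO}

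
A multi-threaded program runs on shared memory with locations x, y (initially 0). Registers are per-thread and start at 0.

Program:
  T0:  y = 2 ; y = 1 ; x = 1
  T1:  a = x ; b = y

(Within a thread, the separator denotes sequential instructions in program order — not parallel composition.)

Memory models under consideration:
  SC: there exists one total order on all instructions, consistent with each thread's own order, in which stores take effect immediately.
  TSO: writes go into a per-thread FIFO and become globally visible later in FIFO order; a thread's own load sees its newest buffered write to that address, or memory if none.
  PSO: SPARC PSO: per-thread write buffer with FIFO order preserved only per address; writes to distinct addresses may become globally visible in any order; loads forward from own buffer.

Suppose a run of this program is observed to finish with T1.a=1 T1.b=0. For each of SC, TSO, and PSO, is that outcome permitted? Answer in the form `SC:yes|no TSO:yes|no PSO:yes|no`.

SC:no TSO:no PSO:yes

outcome vector order: (T1.a,T1.b)
SC: 4 outcomes — {<0 0>, <0 1>, <0 2>, <1 1>}
TSO: 4 outcomes — {<0 0>, <0 1>, <0 2>, <1 1>}
PSO: 6 outcomes — {<0 0>, <0 1>, <0 2>, <1 0>, <1 1>, <1 2>}
target <1 0> ∈ {PSO}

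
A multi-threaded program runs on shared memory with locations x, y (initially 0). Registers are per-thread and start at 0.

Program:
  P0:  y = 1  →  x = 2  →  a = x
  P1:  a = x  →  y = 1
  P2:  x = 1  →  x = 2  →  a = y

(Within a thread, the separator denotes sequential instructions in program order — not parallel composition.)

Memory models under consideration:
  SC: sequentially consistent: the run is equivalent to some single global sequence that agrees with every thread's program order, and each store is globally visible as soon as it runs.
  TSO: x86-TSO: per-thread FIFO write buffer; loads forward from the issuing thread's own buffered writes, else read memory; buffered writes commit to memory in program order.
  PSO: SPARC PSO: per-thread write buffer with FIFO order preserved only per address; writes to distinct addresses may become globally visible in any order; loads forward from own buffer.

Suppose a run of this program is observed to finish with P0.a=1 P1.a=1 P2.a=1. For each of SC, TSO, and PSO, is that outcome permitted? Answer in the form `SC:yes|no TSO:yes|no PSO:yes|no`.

outcome vector order: (P0.a,P1.a,P2.a)
under SC → 1/0/1; 1/1/1; 1/2/1; 2/0/0; 2/0/1; 2/1/0; 2/1/1; 2/2/0; 2/2/1
under TSO → 1/0/0; 1/0/1; 1/1/0; 1/1/1; 1/2/0; 1/2/1; 2/0/0; 2/0/1; 2/1/0; 2/1/1; 2/2/0; 2/2/1
under PSO → 1/0/0; 1/0/1; 1/1/0; 1/1/1; 1/2/0; 1/2/1; 2/0/0; 2/0/1; 2/1/0; 2/1/1; 2/2/0; 2/2/1
target 1/1/1 ∈ {SC,TSO,PSO}

SC:yes TSO:yes PSO:yes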